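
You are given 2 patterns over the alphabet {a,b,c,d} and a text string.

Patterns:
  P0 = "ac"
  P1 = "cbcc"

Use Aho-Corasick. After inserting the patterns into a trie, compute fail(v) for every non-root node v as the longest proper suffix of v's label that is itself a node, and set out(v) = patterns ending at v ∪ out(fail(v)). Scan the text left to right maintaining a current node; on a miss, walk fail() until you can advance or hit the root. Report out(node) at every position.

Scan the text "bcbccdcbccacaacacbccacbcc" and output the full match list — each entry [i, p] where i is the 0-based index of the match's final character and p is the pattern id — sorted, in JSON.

Build:
Trie (insert patterns):
  0='ε' goto a→1 c→3
  1='a' goto c→2
  2='ac' goto ·  [P0 ends]
  3='c' goto b→4
  4='cb' goto c→5
  5='cbc' goto c→6
  6='cbcc' goto ·  [P1 ends]

Failure links (BFS by depth):
  fail(1) 'a': from fail(0)=0 chase 'a': 0 ⇒ 0;  out=∅∪out(0)=∅
  fail(3) 'c': from fail(0)=0 chase 'c': 0 ⇒ 0;  out=∅∪out(0)=∅
  fail(2) 'ac': from fail(1)=0 chase 'c': 0 ⇒ 3;  out={0}∪out(3)={0}
  fail(4) 'cb': from fail(3)=0 chase 'b': 0 ⇒ 0;  out=∅∪out(0)=∅
  fail(5) 'cbc': from fail(4)=0 chase 'c': 0 ⇒ 3;  out=∅∪out(3)=∅
  fail(6) 'cbcc': from fail(5)=3 chase 'c': 3→0 ⇒ 3;  out={1}∪out(3)={1}

Text stream:
[0] read 'b'  n0⇒n0
[1] read 'c'  n0⇒n3
[2] read 'b'  n3⇒n4
[3] read 'c'  n4⇒n5
[4] read 'c'  n5⇒n6  ** P1@[1:4]
[5] read 'd'  n6⇒n0 ·f
[6] read 'c'  n0⇒n3
[7] read 'b'  n3⇒n4
[8] read 'c'  n4⇒n5
[9] read 'c'  n5⇒n6  ** P1@[6:9]
[10] read 'a'  n6⇒n1 ·f
[11] read 'c'  n1⇒n2  ** P0@[10:11]
[12] read 'a'  n2⇒n1 ·f
[13] read 'a'  n1⇒n1 ·f
[14] read 'c'  n1⇒n2  ** P0@[13:14]
[15] read 'a'  n2⇒n1 ·f
[16] read 'c'  n1⇒n2  ** P0@[15:16]
[17] read 'b'  n2⇒n4 ·f
[18] read 'c'  n4⇒n5
[19] read 'c'  n5⇒n6  ** P1@[16:19]
[20] read 'a'  n6⇒n1 ·f
[21] read 'c'  n1⇒n2  ** P0@[20:21]
[22] read 'b'  n2⇒n4 ·f
[23] read 'c'  n4⇒n5
[24] read 'c'  n5⇒n6  ** P1@[21:24]

Matches: [[4,1],[9,1],[11,0],[14,0],[16,0],[19,1],[21,0],[24,1]]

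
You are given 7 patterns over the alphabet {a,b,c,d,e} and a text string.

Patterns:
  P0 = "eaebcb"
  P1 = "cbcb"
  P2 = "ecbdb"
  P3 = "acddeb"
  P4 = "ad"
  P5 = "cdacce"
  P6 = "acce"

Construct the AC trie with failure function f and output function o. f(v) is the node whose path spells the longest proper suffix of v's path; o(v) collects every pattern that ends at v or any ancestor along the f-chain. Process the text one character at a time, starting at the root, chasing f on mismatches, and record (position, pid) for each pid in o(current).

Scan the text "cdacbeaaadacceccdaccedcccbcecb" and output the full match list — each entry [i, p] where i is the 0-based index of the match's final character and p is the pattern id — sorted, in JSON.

Construct AC machine:
Trie nodes:
  0='ε' goto a→15 c→7 e→1
  1='e' goto a→2 c→11
  2='ea' goto e→3
  3='eae' goto b→4
  4='eaeb' goto c→5
  5='eaebc' goto b→6
  6='eaebcb' goto ·  ←P0
  7='c' goto b→8 d→22
  8='cb' goto c→9
  9='cbc' goto b→10
  10='cbcb' goto ·  ←P1
  11='ec' goto b→12
  12='ecb' goto d→13
  13='ecbd' goto b→14
  14='ecbdb' goto ·  ←P2
  15='a' goto c→16 d→21
  16='ac' goto c→27 d→17
  17='acd' goto d→18
  18='acdd' goto e→19
  19='acdde' goto b→20
  20='acddeb' goto ·  ←P3
  21='ad' goto ·  ←P4
  22='cd' goto a→23
  23='cda' goto c→24
  24='cdac' goto c→25
  25='cdacc' goto e→26
  26='cdacce' goto ·  ←P5
  27='acc' goto e→28
  28='acce' goto ·  ←P6

BFS fail/out derivation:
  n1('e'): parent n0 fail=0; on 'e' 0 → fail=0;  out ∅∪∅=∅
  n7('c'): parent n0 fail=0; on 'c' 0 → fail=0;  out ∅∪∅=∅
  n15('a'): parent n0 fail=0; on 'a' 0 → fail=0;  out ∅∪∅=∅
  n2('ea'): parent n1 fail=0; on 'a' 0 → fail=15;  out ∅∪∅=∅
  n8('cb'): parent n7 fail=0; on 'b' 0 → fail=0;  out ∅∪∅=∅
  n11('ec'): parent n1 fail=0; on 'c' 0 → fail=7;  out ∅∪∅=∅
  n16('ac'): parent n15 fail=0; on 'c' 0 → fail=7;  out ∅∪∅=∅
  n21('ad'): parent n15 fail=0; on 'd' 0 → fail=0;  out {4}∪∅={4}
  n22('cd'): parent n7 fail=0; on 'd' 0 → fail=0;  out ∅∪∅=∅
  n3('eae'): parent n2 fail=15; on 'e' 15→0 → fail=1;  out ∅∪∅=∅
  n9('cbc'): parent n8 fail=0; on 'c' 0 → fail=7;  out ∅∪∅=∅
  n12('ecb'): parent n11 fail=7; on 'b' 7 → fail=8;  out ∅∪∅=∅
  n17('acd'): parent n16 fail=7; on 'd' 7 → fail=22;  out ∅∪∅=∅
  n23('cda'): parent n22 fail=0; on 'a' 0 → fail=15;  out ∅∪∅=∅
  n27('acc'): parent n16 fail=7; on 'c' 7→0 → fail=7;  out ∅∪∅=∅
  n4('eaeb'): parent n3 fail=1; on 'b' 1→0 → fail=0;  out ∅∪∅=∅
  n10('cbcb'): parent n9 fail=7; on 'b' 7 → fail=8;  out {1}∪∅={1}
  n13('ecbd'): parent n12 fail=8; on 'd' 8→0 → fail=0;  out ∅∪∅=∅
  n18('acdd'): parent n17 fail=22; on 'd' 22→0 → fail=0;  out ∅∪∅=∅
  n24('cdac'): parent n23 fail=15; on 'c' 15 → fail=16;  out ∅∪∅=∅
  n28('acce'): parent n27 fail=7; on 'e' 7→0 → fail=1;  out {6}∪∅={6}
  n5('eaebc'): parent n4 fail=0; on 'c' 0 → fail=7;  out ∅∪∅=∅
  n14('ecbdb'): parent n13 fail=0; on 'b' 0 → fail=0;  out {2}∪∅={2}
  n19('acdde'): parent n18 fail=0; on 'e' 0 → fail=1;  out ∅∪∅=∅
  n25('cdacc'): parent n24 fail=16; on 'c' 16 → fail=27;  out ∅∪∅=∅
  n6('eaebcb'): parent n5 fail=7; on 'b' 7 → fail=8;  out {0}∪∅={0}
  n20('acddeb'): parent n19 fail=1; on 'b' 1→0 → fail=0;  out {3}∪∅={3}
  n26('cdacce'): parent n25 fail=27; on 'e' 27 → fail=28;  out {5}∪{6}={5,6}

Text stream:
pos 0 'c': at 7
pos 1 'd': at 22
pos 2 'a': at 23
pos 3 'c': at 24
pos 4 'b': at 8 (via fail)
pos 5 'e': at 1 (via fail)
pos 6 'a': at 2
pos 7 'a': at 15 (via fail)
pos 8 'a': at 15 (via fail)
pos 9 'd': at 21  → match P4@[8:9]
pos 10 'a': at 15 (via fail)
pos 11 'c': at 16
pos 12 'c': at 27
pos 13 'e': at 28  → match P6@[10:13]
pos 14 'c': at 11 (via fail)
pos 15 'c': at 7 (via fail)
pos 16 'd': at 22
pos 17 'a': at 23
pos 18 'c': at 24
pos 19 'c': at 25
pos 20 'e': at 26  → match P5@[15:20],P6@[17:20]
pos 21 'd': at 0 (via fail)
pos 22 'c': at 7
pos 23 'c': at 7 (via fail)
pos 24 'c': at 7 (via fail)
pos 25 'b': at 8
pos 26 'c': at 9
pos 27 'e': at 1 (via fail)
pos 28 'c': at 11
pos 29 'b': at 12

Matches: [[9,4],[13,6],[20,5],[20,6]]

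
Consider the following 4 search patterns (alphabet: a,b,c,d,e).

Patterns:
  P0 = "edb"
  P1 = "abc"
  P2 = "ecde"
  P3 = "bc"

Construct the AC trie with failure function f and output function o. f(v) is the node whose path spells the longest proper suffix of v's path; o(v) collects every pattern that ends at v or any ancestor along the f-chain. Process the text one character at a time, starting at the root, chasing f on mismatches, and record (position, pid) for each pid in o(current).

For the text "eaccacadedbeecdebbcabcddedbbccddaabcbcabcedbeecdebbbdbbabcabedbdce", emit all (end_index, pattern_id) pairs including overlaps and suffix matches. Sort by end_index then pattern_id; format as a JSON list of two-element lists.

Build automaton:
Trie nodes:
  n0 'ε': a→4 b→10 e→1
  n1 'e': c→7 d→2
  n2 'ed': b→3
  n3 'edb': ·  [P0 ends]
  n4 'a': b→5
  n5 'ab': c→6
  n6 'abc': ·  [P1 ends]
  n7 'ec': d→8
  n8 'ecd': e→9
  n9 'ecde': ·  [P2 ends]
  n10 'b': c→11
  n11 'bc': ·  [P3 ends]

BFS fail/out derivation:
  fail(1) 'e': from fail(0)=0 chase 'e': 0 ⇒ 0;  out=∅∪out(0)=∅
  fail(4) 'a': from fail(0)=0 chase 'a': 0 ⇒ 0;  out=∅∪out(0)=∅
  fail(10) 'b': from fail(0)=0 chase 'b': 0 ⇒ 0;  out=∅∪out(0)=∅
  fail(2) 'ed': from fail(1)=0 chase 'd': 0 ⇒ 0;  out=∅∪out(0)=∅
  fail(5) 'ab': from fail(4)=0 chase 'b': 0 ⇒ 10;  out=∅∪out(10)=∅
  fail(7) 'ec': from fail(1)=0 chase 'c': 0 ⇒ 0;  out=∅∪out(0)=∅
  fail(11) 'bc': from fail(10)=0 chase 'c': 0 ⇒ 0;  out={3}∪out(0)={3}
  fail(3) 'edb': from fail(2)=0 chase 'b': 0 ⇒ 10;  out={0}∪out(10)={0}
  fail(6) 'abc': from fail(5)=10 chase 'c': 10 ⇒ 11;  out={1}∪out(11)={1,3}
  fail(8) 'ecd': from fail(7)=0 chase 'd': 0 ⇒ 0;  out=∅∪out(0)=∅
  fail(9) 'ecde': from fail(8)=0 chase 'e': 0 ⇒ 1;  out={2}∪out(1)={2}

Run:
[0] read 'e'  n0⇒n1
[1] read 'a'  n1⇒n4 (via fail)
[2] read 'c'  n4⇒n0 (via fail)
[3] read 'c'  n0⇒n0
[4] read 'a'  n0⇒n4
[5] read 'c'  n4⇒n0 (via fail)
[6] read 'a'  n0⇒n4
[7] read 'd'  n4⇒n0 (via fail)
[8] read 'e'  n0⇒n1
[9] read 'd'  n1⇒n2
[10] read 'b'  n2⇒n3  ** P0@[8:10]
[11] read 'e'  n3⇒n1 (via fail)
[12] read 'e'  n1⇒n1 (via fail)
[13] read 'c'  n1⇒n7
[14] read 'd'  n7⇒n8
[15] read 'e'  n8⇒n9  ** P2@[12:15]
[16] read 'b'  n9⇒n10 (via fail)
[17] read 'b'  n10⇒n10 (via fail)
[18] read 'c'  n10⇒n11  ** P3@[17:18]
[19] read 'a'  n11⇒n4 (via fail)
[20] read 'b'  n4⇒n5
[21] read 'c'  n5⇒n6  ** P1@[19:21],P3@[20:21]
[22] read 'd'  n6⇒n0 (via fail)
[23] read 'd'  n0⇒n0
[24] read 'e'  n0⇒n1
[25] read 'd'  n1⇒n2
[26] read 'b'  n2⇒n3  ** P0@[24:26]
[27] read 'b'  n3⇒n10 (via fail)
[28] read 'c'  n10⇒n11  ** P3@[27:28]
[29] read 'c'  n11⇒n0 (via fail)
[30] read 'd'  n0⇒n0
[31] read 'd'  n0⇒n0
[32] read 'a'  n0⇒n4
[33] read 'a'  n4⇒n4 (via fail)
[34] read 'b'  n4⇒n5
[35] read 'c'  n5⇒n6  ** P1@[33:35],P3@[34:35]
[36] read 'b'  n6⇒n10 (via fail)
[37] read 'c'  n10⇒n11  ** P3@[36:37]
[38] read 'a'  n11⇒n4 (via fail)
[39] read 'b'  n4⇒n5
[40] read 'c'  n5⇒n6  ** P1@[38:40],P3@[39:40]
[41] read 'e'  n6⇒n1 (via fail)
[42] read 'd'  n1⇒n2
[43] read 'b'  n2⇒n3  ** P0@[41:43]
[44] read 'e'  n3⇒n1 (via fail)
[45] read 'e'  n1⇒n1 (via fail)
[46] read 'c'  n1⇒n7
[47] read 'd'  n7⇒n8
[48] read 'e'  n8⇒n9  ** P2@[45:48]
[49] read 'b'  n9⇒n10 (via fail)
[50] read 'b'  n10⇒n10 (via fail)
[51] read 'b'  n10⇒n10 (via fail)
[52] read 'd'  n10⇒n0 (via fail)
[53] read 'b'  n0⇒n10
[54] read 'b'  n10⇒n10 (via fail)
[55] read 'a'  n10⇒n4 (via fail)
[56] read 'b'  n4⇒n5
[57] read 'c'  n5⇒n6  ** P1@[55:57],P3@[56:57]
[58] read 'a'  n6⇒n4 (via fail)
[59] read 'b'  n4⇒n5
[60] read 'e'  n5⇒n1 (via fail)
[61] read 'd'  n1⇒n2
[62] read 'b'  n2⇒n3  ** P0@[60:62]
[63] read 'd'  n3⇒n0 (via fail)
[64] read 'c'  n0⇒n0
[65] read 'e'  n0⇒n1

Result: [[10,0],[15,2],[18,3],[21,1],[21,3],[26,0],[28,3],[35,1],[35,3],[37,3],[40,1],[40,3],[43,0],[48,2],[57,1],[57,3],[62,0]]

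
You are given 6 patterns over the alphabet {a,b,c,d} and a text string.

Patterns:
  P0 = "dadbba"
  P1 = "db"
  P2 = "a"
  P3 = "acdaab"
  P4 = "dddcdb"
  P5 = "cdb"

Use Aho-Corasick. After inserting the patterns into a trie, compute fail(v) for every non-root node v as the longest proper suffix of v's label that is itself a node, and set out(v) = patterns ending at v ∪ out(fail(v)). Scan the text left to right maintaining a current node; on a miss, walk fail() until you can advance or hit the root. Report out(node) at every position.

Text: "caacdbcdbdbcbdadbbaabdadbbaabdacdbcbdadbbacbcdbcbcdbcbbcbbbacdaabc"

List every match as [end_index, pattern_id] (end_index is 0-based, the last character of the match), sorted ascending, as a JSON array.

Build automaton:
Trie nodes:
  n0 'ε': a→8 c→19 d→1
  n1 'd': a→2 b→7 d→14
  n2 'da': d→3
  n3 'dad': b→4
  n4 'dadb': b→5
  n5 'dadbb': a→6
  n6 'dadbba': ·  ←P0
  n7 'db': ·  ←P1
  n8 'a': c→9  ←P2
  n9 'ac': d→10
  n10 'acd': a→11
  n11 'acda': a→12
  n12 'acdaa': b→13
  n13 'acdaab': ·  ←P3
  n14 'dd': d→15
  n15 'ddd': c→16
  n16 'dddc': d→17
  n17 'dddcd': b→18
  n18 'dddcdb': ·  ←P4
  n19 'c': d→20
  n20 'cd': b→21
  n21 'cdb': ·  ←P5

Failure links (BFS by depth):
  fail(1) 'd': from fail(0)=0 chase 'd': 0 ⇒ 0;  out=∅∪out(0)=∅
  fail(8) 'a': from fail(0)=0 chase 'a': 0 ⇒ 0;  out={2}∪out(0)={2}
  fail(19) 'c': from fail(0)=0 chase 'c': 0 ⇒ 0;  out=∅∪out(0)=∅
  fail(2) 'da': from fail(1)=0 chase 'a': 0 ⇒ 8;  out=∅∪out(8)={2}
  fail(7) 'db': from fail(1)=0 chase 'b': 0 ⇒ 0;  out={1}∪out(0)={1}
  fail(9) 'ac': from fail(8)=0 chase 'c': 0 ⇒ 19;  out=∅∪out(19)=∅
  fail(14) 'dd': from fail(1)=0 chase 'd': 0 ⇒ 1;  out=∅∪out(1)=∅
  fail(20) 'cd': from fail(19)=0 chase 'd': 0 ⇒ 1;  out=∅∪out(1)=∅
  fail(3) 'dad': from fail(2)=8 chase 'd': 8→0 ⇒ 1;  out=∅∪out(1)=∅
  fail(10) 'acd': from fail(9)=19 chase 'd': 19 ⇒ 20;  out=∅∪out(20)=∅
  fail(15) 'ddd': from fail(14)=1 chase 'd': 1 ⇒ 14;  out=∅∪out(14)=∅
  fail(21) 'cdb': from fail(20)=1 chase 'b': 1 ⇒ 7;  out={5}∪out(7)={1,5}
  fail(4) 'dadb': from fail(3)=1 chase 'b': 1 ⇒ 7;  out=∅∪out(7)={1}
  fail(11) 'acda': from fail(10)=20 chase 'a': 20→1 ⇒ 2;  out=∅∪out(2)={2}
  fail(16) 'dddc': from fail(15)=14 chase 'c': 14→1→0 ⇒ 19;  out=∅∪out(19)=∅
  fail(5) 'dadbb': from fail(4)=7 chase 'b': 7→0 ⇒ 0;  out=∅∪out(0)=∅
  fail(12) 'acdaa': from fail(11)=2 chase 'a': 2→8→0 ⇒ 8;  out=∅∪out(8)={2}
  fail(17) 'dddcd': from fail(16)=19 chase 'd': 19 ⇒ 20;  out=∅∪out(20)=∅
  fail(6) 'dadbba': from fail(5)=0 chase 'a': 0 ⇒ 8;  out={0}∪out(8)={0,2}
  fail(13) 'acdaab': from fail(12)=8 chase 'b': 8→0 ⇒ 0;  out={3}∪out(0)={3}
  fail(18) 'dddcdb': from fail(17)=20 chase 'b': 20 ⇒ 21;  out={4}∪out(21)={1,4,5}

Scan:
[0] read 'c'  n0⇒n19
[1] read 'a'  n19⇒n8 (via fail)  ** P2@[1:1]
[2] read 'a'  n8⇒n8 (via fail)  ** P2@[2:2]
[3] read 'c'  n8⇒n9
[4] read 'd'  n9⇒n10
[5] read 'b'  n10⇒n21 (via fail)  ** P1@[4:5],P5@[3:5]
[6] read 'c'  n21⇒n19 (via fail)
[7] read 'd'  n19⇒n20
[8] read 'b'  n20⇒n21  ** P1@[7:8],P5@[6:8]
[9] read 'd'  n21⇒n1 (via fail)
[10] read 'b'  n1⇒n7  ** P1@[9:10]
[11] read 'c'  n7⇒n19 (via fail)
[12] read 'b'  n19⇒n0 (via fail)
[13] read 'd'  n0⇒n1
[14] read 'a'  n1⇒n2  ** P2@[14:14]
[15] read 'd'  n2⇒n3
[16] read 'b'  n3⇒n4  ** P1@[15:16]
[17] read 'b'  n4⇒n5
[18] read 'a'  n5⇒n6  ** P0@[13:18],P2@[18:18]
[19] read 'a'  n6⇒n8 (via fail)  ** P2@[19:19]
[20] read 'b'  n8⇒n0 (via fail)
[21] read 'd'  n0⇒n1
[22] read 'a'  n1⇒n2  ** P2@[22:22]
[23] read 'd'  n2⇒n3
[24] read 'b'  n3⇒n4  ** P1@[23:24]
[25] read 'b'  n4⇒n5
[26] read 'a'  n5⇒n6  ** P0@[21:26],P2@[26:26]
[27] read 'a'  n6⇒n8 (via fail)  ** P2@[27:27]
[28] read 'b'  n8⇒n0 (via fail)
[29] read 'd'  n0⇒n1
[30] read 'a'  n1⇒n2  ** P2@[30:30]
[31] read 'c'  n2⇒n9 (via fail)
[32] read 'd'  n9⇒n10
[33] read 'b'  n10⇒n21 (via fail)  ** P1@[32:33],P5@[31:33]
[34] read 'c'  n21⇒n19 (via fail)
[35] read 'b'  n19⇒n0 (via fail)
[36] read 'd'  n0⇒n1
[37] read 'a'  n1⇒n2  ** P2@[37:37]
[38] read 'd'  n2⇒n3
[39] read 'b'  n3⇒n4  ** P1@[38:39]
[40] read 'b'  n4⇒n5
[41] read 'a'  n5⇒n6  ** P0@[36:41],P2@[41:41]
[42] read 'c'  n6⇒n9 (via fail)
[43] read 'b'  n9⇒n0 (via fail)
[44] read 'c'  n0⇒n19
[45] read 'd'  n19⇒n20
[46] read 'b'  n20⇒n21  ** P1@[45:46],P5@[44:46]
[47] read 'c'  n21⇒n19 (via fail)
[48] read 'b'  n19⇒n0 (via fail)
[49] read 'c'  n0⇒n19
[50] read 'd'  n19⇒n20
[51] read 'b'  n20⇒n21  ** P1@[50:51],P5@[49:51]
[52] read 'c'  n21⇒n19 (via fail)
[53] read 'b'  n19⇒n0 (via fail)
[54] read 'b'  n0⇒n0
[55] read 'c'  n0⇒n19
[56] read 'b'  n19⇒n0 (via fail)
[57] read 'b'  n0⇒n0
[58] read 'b'  n0⇒n0
[59] read 'a'  n0⇒n8  ** P2@[59:59]
[60] read 'c'  n8⇒n9
[61] read 'd'  n9⇒n10
[62] read 'a'  n10⇒n11  ** P2@[62:62]
[63] read 'a'  n11⇒n12  ** P2@[63:63]
[64] read 'b'  n12⇒n13  ** P3@[59:64]
[65] read 'c'  n13⇒n19 (via fail)

Matches: [[1,2],[2,2],[5,1],[5,5],[8,1],[8,5],[10,1],[14,2],[16,1],[18,0],[18,2],[19,2],[22,2],[24,1],[26,0],[26,2],[27,2],[30,2],[33,1],[33,5],[37,2],[39,1],[41,0],[41,2],[46,1],[46,5],[51,1],[51,5],[59,2],[62,2],[63,2],[64,3]]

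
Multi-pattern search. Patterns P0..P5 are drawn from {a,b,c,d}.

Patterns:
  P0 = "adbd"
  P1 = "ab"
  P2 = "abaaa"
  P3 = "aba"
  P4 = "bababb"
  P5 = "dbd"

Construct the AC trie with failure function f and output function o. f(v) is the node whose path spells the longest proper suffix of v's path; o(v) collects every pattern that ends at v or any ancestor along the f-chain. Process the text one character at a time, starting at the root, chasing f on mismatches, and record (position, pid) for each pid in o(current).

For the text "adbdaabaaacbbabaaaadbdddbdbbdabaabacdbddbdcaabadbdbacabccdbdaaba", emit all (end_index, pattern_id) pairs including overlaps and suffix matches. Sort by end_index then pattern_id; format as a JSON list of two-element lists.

Construct AC machine:
Trie (insert patterns):
  0='ε' goto a→1 b→9 d→15
  1='a' goto b→5 d→2
  2='ad' goto b→3
  3='adb' goto d→4
  4='adbd' goto ·  ←P0
  5='ab' goto a→6  ←P1
  6='aba' goto a→7  ←P3
  7='abaa' goto a→8
  8='abaaa' goto ·  ←P2
  9='b' goto a→10
  10='ba' goto b→11
  11='bab' goto a→12
  12='baba' goto b→13
  13='babab' goto b→14
  14='bababb' goto ·  ←P4
  15='d' goto b→16
  16='db' goto d→17
  17='dbd' goto ·  ←P5

BFS fail/out derivation:
  fail(1) 'a': from fail(0)=0 chase 'a': 0 ⇒ 0;  out=∅∪out(0)=∅
  fail(9) 'b': from fail(0)=0 chase 'b': 0 ⇒ 0;  out=∅∪out(0)=∅
  fail(15) 'd': from fail(0)=0 chase 'd': 0 ⇒ 0;  out=∅∪out(0)=∅
  fail(2) 'ad': from fail(1)=0 chase 'd': 0 ⇒ 15;  out=∅∪out(15)=∅
  fail(5) 'ab': from fail(1)=0 chase 'b': 0 ⇒ 9;  out={1}∪out(9)={1}
  fail(10) 'ba': from fail(9)=0 chase 'a': 0 ⇒ 1;  out=∅∪out(1)=∅
  fail(16) 'db': from fail(15)=0 chase 'b': 0 ⇒ 9;  out=∅∪out(9)=∅
  fail(3) 'adb': from fail(2)=15 chase 'b': 15 ⇒ 16;  out=∅∪out(16)=∅
  fail(6) 'aba': from fail(5)=9 chase 'a': 9 ⇒ 10;  out={3}∪out(10)={3}
  fail(11) 'bab': from fail(10)=1 chase 'b': 1 ⇒ 5;  out=∅∪out(5)={1}
  fail(17) 'dbd': from fail(16)=9 chase 'd': 9→0 ⇒ 15;  out={5}∪out(15)={5}
  fail(4) 'adbd': from fail(3)=16 chase 'd': 16 ⇒ 17;  out={0}∪out(17)={0,5}
  fail(7) 'abaa': from fail(6)=10 chase 'a': 10→1→0 ⇒ 1;  out=∅∪out(1)=∅
  fail(12) 'baba': from fail(11)=5 chase 'a': 5 ⇒ 6;  out=∅∪out(6)={3}
  fail(8) 'abaaa': from fail(7)=1 chase 'a': 1→0 ⇒ 1;  out={2}∪out(1)={2}
  fail(13) 'babab': from fail(12)=6 chase 'b': 6→10 ⇒ 11;  out=∅∪out(11)={1}
  fail(14) 'bababb': from fail(13)=11 chase 'b': 11→5→9→0 ⇒ 9;  out={4}∪out(9)={4}

Text stream:
pos 0 'a': at 1
pos 1 'd': at 2
pos 2 'b': at 3
pos 3 'd': at 4  ** P0@[0:3],P5@[1:3]
pos 4 'a': at 1 (fail-walked)
pos 5 'a': at 1 (fail-walked)
pos 6 'b': at 5  ** P1@[5:6]
pos 7 'a': at 6  ** P3@[5:7]
pos 8 'a': at 7
pos 9 'a': at 8  ** P2@[5:9]
pos 10 'c': at 0 (fail-walked)
pos 11 'b': at 9
pos 12 'b': at 9 (fail-walked)
pos 13 'a': at 10
pos 14 'b': at 11  ** P1@[13:14]
pos 15 'a': at 12  ** P3@[13:15]
pos 16 'a': at 7 (fail-walked)
pos 17 'a': at 8  ** P2@[13:17]
pos 18 'a': at 1 (fail-walked)
pos 19 'd': at 2
pos 20 'b': at 3
pos 21 'd': at 4  ** P0@[18:21],P5@[19:21]
pos 22 'd': at 15 (fail-walked)
pos 23 'd': at 15 (fail-walked)
pos 24 'b': at 16
pos 25 'd': at 17  ** P5@[23:25]
pos 26 'b': at 16 (fail-walked)
pos 27 'b': at 9 (fail-walked)
pos 28 'd': at 15 (fail-walked)
pos 29 'a': at 1 (fail-walked)
pos 30 'b': at 5  ** P1@[29:30]
pos 31 'a': at 6  ** P3@[29:31]
pos 32 'a': at 7
pos 33 'b': at 5 (fail-walked)  ** P1@[32:33]
pos 34 'a': at 6  ** P3@[32:34]
pos 35 'c': at 0 (fail-walked)
pos 36 'd': at 15
pos 37 'b': at 16
pos 38 'd': at 17  ** P5@[36:38]
pos 39 'd': at 15 (fail-walked)
pos 40 'b': at 16
pos 41 'd': at 17  ** P5@[39:41]
pos 42 'c': at 0 (fail-walked)
pos 43 'a': at 1
pos 44 'a': at 1 (fail-walked)
pos 45 'b': at 5  ** P1@[44:45]
pos 46 'a': at 6  ** P3@[44:46]
pos 47 'd': at 2 (fail-walked)
pos 48 'b': at 3
pos 49 'd': at 4  ** P0@[46:49],P5@[47:49]
pos 50 'b': at 16 (fail-walked)
pos 51 'a': at 10 (fail-walked)
pos 52 'c': at 0 (fail-walked)
pos 53 'a': at 1
pos 54 'b': at 5  ** P1@[53:54]
pos 55 'c': at 0 (fail-walked)
pos 56 'c': at 0
pos 57 'd': at 15
pos 58 'b': at 16
pos 59 'd': at 17  ** P5@[57:59]
pos 60 'a': at 1 (fail-walked)
pos 61 'a': at 1 (fail-walked)
pos 62 'b': at 5  ** P1@[61:62]
pos 63 'a': at 6  ** P3@[61:63]

Result: [[3,0],[3,5],[6,1],[7,3],[9,2],[14,1],[15,3],[17,2],[21,0],[21,5],[25,5],[30,1],[31,3],[33,1],[34,3],[38,5],[41,5],[45,1],[46,3],[49,0],[49,5],[54,1],[59,5],[62,1],[63,3]]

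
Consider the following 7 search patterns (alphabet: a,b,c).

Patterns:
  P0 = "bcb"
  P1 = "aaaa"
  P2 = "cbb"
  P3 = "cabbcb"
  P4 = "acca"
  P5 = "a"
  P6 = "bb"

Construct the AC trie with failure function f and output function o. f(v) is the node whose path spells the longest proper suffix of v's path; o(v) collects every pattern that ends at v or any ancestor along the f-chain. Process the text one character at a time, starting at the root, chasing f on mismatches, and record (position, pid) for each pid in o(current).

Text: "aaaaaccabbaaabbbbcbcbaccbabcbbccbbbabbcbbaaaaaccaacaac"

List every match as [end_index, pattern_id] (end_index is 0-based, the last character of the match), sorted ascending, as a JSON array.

Construct AC machine:
Trie nodes:
  n0 'ε': a→4 b→1 c→8
  n1 'b': b→19 c→2
  n2 'bc': b→3
  n3 'bcb': ·  ←P0
  n4 'a': a→5 c→16  ←P5
  n5 'aa': a→6
  n6 'aaa': a→7
  n7 'aaaa': ·  ←P1
  n8 'c': a→11 b→9
  n9 'cb': b→10
  n10 'cbb': ·  ←P2
  n11 'ca': b→12
  n12 'cab': b→13
  n13 'cabb': c→14
  n14 'cabbc': b→15
  n15 'cabbcb': ·  ←P3
  n16 'ac': c→17
  n17 'acc': a→18
  n18 'acca': ·  ←P4
  n19 'bb': ·  ←P6

Failure links (BFS by depth):
  n1('b'): parent n0 fail=0; on 'b' 0 → fail=0;  out ∅∪∅=∅
  n4('a'): parent n0 fail=0; on 'a' 0 → fail=0;  out {5}∪∅={5}
  n8('c'): parent n0 fail=0; on 'c' 0 → fail=0;  out ∅∪∅=∅
  n2('bc'): parent n1 fail=0; on 'c' 0 → fail=8;  out ∅∪∅=∅
  n5('aa'): parent n4 fail=0; on 'a' 0 → fail=4;  out ∅∪{5}={5}
  n9('cb'): parent n8 fail=0; on 'b' 0 → fail=1;  out ∅∪∅=∅
  n11('ca'): parent n8 fail=0; on 'a' 0 → fail=4;  out ∅∪{5}={5}
  n16('ac'): parent n4 fail=0; on 'c' 0 → fail=8;  out ∅∪∅=∅
  n19('bb'): parent n1 fail=0; on 'b' 0 → fail=1;  out {6}∪∅={6}
  n3('bcb'): parent n2 fail=8; on 'b' 8 → fail=9;  out {0}∪∅={0}
  n6('aaa'): parent n5 fail=4; on 'a' 4 → fail=5;  out ∅∪{5}={5}
  n10('cbb'): parent n9 fail=1; on 'b' 1 → fail=19;  out {2}∪{6}={2,6}
  n12('cab'): parent n11 fail=4; on 'b' 4→0 → fail=1;  out ∅∪∅=∅
  n17('acc'): parent n16 fail=8; on 'c' 8→0 → fail=8;  out ∅∪∅=∅
  n7('aaaa'): parent n6 fail=5; on 'a' 5 → fail=6;  out {1}∪{5}={1,5}
  n13('cabb'): parent n12 fail=1; on 'b' 1 → fail=19;  out ∅∪{6}={6}
  n18('acca'): parent n17 fail=8; on 'a' 8 → fail=11;  out {4}∪{5}={4,5}
  n14('cabbc'): parent n13 fail=19; on 'c' 19→1 → fail=2;  out ∅∪∅=∅
  n15('cabbcb'): parent n14 fail=2; on 'b' 2 → fail=3;  out {3}∪{0}={0,3}

Text stream:
i=0 'a': node 0→4  ** P5@[0:0]
i=1 'a': node 4→5  ** P5@[1:1]
i=2 'a': node 5→6  ** P5@[2:2]
i=3 'a': node 6→7  ** P1@[0:3],P5@[3:3]
i=4 'a': node 7→7 ·f  ** P1@[1:4],P5@[4:4]
i=5 'c': node 7→16 ·f
i=6 'c': node 16→17
i=7 'a': node 17→18  ** P4@[4:7],P5@[7:7]
i=8 'b': node 18→12 ·f
i=9 'b': node 12→13  ** P6@[8:9]
i=10 'a': node 13→4 ·f  ** P5@[10:10]
i=11 'a': node 4→5  ** P5@[11:11]
i=12 'a': node 5→6  ** P5@[12:12]
i=13 'b': node 6→1 ·f
i=14 'b': node 1→19  ** P6@[13:14]
i=15 'b': node 19→19 ·f  ** P6@[14:15]
i=16 'b': node 19→19 ·f  ** P6@[15:16]
i=17 'c': node 19→2 ·f
i=18 'b': node 2→3  ** P0@[16:18]
i=19 'c': node 3→2 ·f
i=20 'b': node 2→3  ** P0@[18:20]
i=21 'a': node 3→4 ·f  ** P5@[21:21]
i=22 'c': node 4→16
i=23 'c': node 16→17
i=24 'b': node 17→9 ·f
i=25 'a': node 9→4 ·f  ** P5@[25:25]
i=26 'b': node 4→1 ·f
i=27 'c': node 1→2
i=28 'b': node 2→3  ** P0@[26:28]
i=29 'b': node 3→10 ·f  ** P2@[27:29],P6@[28:29]
i=30 'c': node 10→2 ·f
i=31 'c': node 2→8 ·f
i=32 'b': node 8→9
i=33 'b': node 9→10  ** P2@[31:33],P6@[32:33]
i=34 'b': node 10→19 ·f  ** P6@[33:34]
i=35 'a': node 19→4 ·f  ** P5@[35:35]
i=36 'b': node 4→1 ·f
i=37 'b': node 1→19  ** P6@[36:37]
i=38 'c': node 19→2 ·f
i=39 'b': node 2→3  ** P0@[37:39]
i=40 'b': node 3→10 ·f  ** P2@[38:40],P6@[39:40]
i=41 'a': node 10→4 ·f  ** P5@[41:41]
i=42 'a': node 4→5  ** P5@[42:42]
i=43 'a': node 5→6  ** P5@[43:43]
i=44 'a': node 6→7  ** P1@[41:44],P5@[44:44]
i=45 'a': node 7→7 ·f  ** P1@[42:45],P5@[45:45]
i=46 'c': node 7→16 ·f
i=47 'c': node 16→17
i=48 'a': node 17→18  ** P4@[45:48],P5@[48:48]
i=49 'a': node 18→5 ·f  ** P5@[49:49]
i=50 'c': node 5→16 ·f
i=51 'a': node 16→11 ·f  ** P5@[51:51]
i=52 'a': node 11→5 ·f  ** P5@[52:52]
i=53 'c': node 5→16 ·f

All matches (sorted): [[0,5],[1,5],[2,5],[3,1],[3,5],[4,1],[4,5],[7,4],[7,5],[9,6],[10,5],[11,5],[12,5],[14,6],[15,6],[16,6],[18,0],[20,0],[21,5],[25,5],[28,0],[29,2],[29,6],[33,2],[33,6],[34,6],[35,5],[37,6],[39,0],[40,2],[40,6],[41,5],[42,5],[43,5],[44,1],[44,5],[45,1],[45,5],[48,4],[48,5],[49,5],[51,5],[52,5]]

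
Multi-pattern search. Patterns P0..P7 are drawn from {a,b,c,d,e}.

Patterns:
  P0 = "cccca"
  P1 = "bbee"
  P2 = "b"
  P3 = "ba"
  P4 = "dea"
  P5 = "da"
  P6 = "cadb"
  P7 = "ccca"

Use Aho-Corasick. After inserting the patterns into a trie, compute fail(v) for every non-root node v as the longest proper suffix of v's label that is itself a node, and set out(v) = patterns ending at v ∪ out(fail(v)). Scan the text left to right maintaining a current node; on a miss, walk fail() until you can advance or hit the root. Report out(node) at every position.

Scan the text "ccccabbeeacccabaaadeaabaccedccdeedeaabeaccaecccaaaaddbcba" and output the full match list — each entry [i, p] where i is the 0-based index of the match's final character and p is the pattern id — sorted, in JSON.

Construct AC machine:
Trie nodes:
  0='ε' goto b→6 c→1 d→11
  1='c' goto a→15 c→2
  2='cc' goto c→3
  3='ccc' goto a→18 c→4
  4='cccc' goto a→5
  5='cccca' goto ·  ←P0
  6='b' goto a→10 b→7  ←P2
  7='bb' goto e→8
  8='bbe' goto e→9
  9='bbee' goto ·  ←P1
  10='ba' goto ·  ←P3
  11='d' goto a→14 e→12
  12='de' goto a→13
  13='dea' goto ·  ←P4
  14='da' goto ·  ←P5
  15='ca' goto d→16
  16='cad' goto b→17
  17='cadb' goto ·  ←P6
  18='ccca' goto ·  ←P7

Failure links (BFS by depth):
  n1('c'): parent n0 fail=0; on 'c' 0 → fail=0;  out ∅∪∅=∅
  n6('b'): parent n0 fail=0; on 'b' 0 → fail=0;  out {2}∪∅={2}
  n11('d'): parent n0 fail=0; on 'd' 0 → fail=0;  out ∅∪∅=∅
  n2('cc'): parent n1 fail=0; on 'c' 0 → fail=1;  out ∅∪∅=∅
  n7('bb'): parent n6 fail=0; on 'b' 0 → fail=6;  out ∅∪{2}={2}
  n10('ba'): parent n6 fail=0; on 'a' 0 → fail=0;  out {3}∪∅={3}
  n12('de'): parent n11 fail=0; on 'e' 0 → fail=0;  out ∅∪∅=∅
  n14('da'): parent n11 fail=0; on 'a' 0 → fail=0;  out {5}∪∅={5}
  n15('ca'): parent n1 fail=0; on 'a' 0 → fail=0;  out ∅∪∅=∅
  n3('ccc'): parent n2 fail=1; on 'c' 1 → fail=2;  out ∅∪∅=∅
  n8('bbe'): parent n7 fail=6; on 'e' 6→0 → fail=0;  out ∅∪∅=∅
  n13('dea'): parent n12 fail=0; on 'a' 0 → fail=0;  out {4}∪∅={4}
  n16('cad'): parent n15 fail=0; on 'd' 0 → fail=11;  out ∅∪∅=∅
  n4('cccc'): parent n3 fail=2; on 'c' 2 → fail=3;  out ∅∪∅=∅
  n9('bbee'): parent n8 fail=0; on 'e' 0 → fail=0;  out {1}∪∅={1}
  n17('cadb'): parent n16 fail=11; on 'b' 11→0 → fail=6;  out {6}∪{2}={2,6}
  n18('ccca'): parent n3 fail=2; on 'a' 2→1 → fail=15;  out {7}∪∅={7}
  n5('cccca'): parent n4 fail=3; on 'a' 3 → fail=18;  out {0}∪{7}={0,7}

Scan:
i=0 'c': node 0→1
i=1 'c': node 1→2
i=2 'c': node 2→3
i=3 'c': node 3→4
i=4 'a': node 4→5  ** P0@[0:4],P7@[1:4]
i=5 'b': node 5→6 (via fail)  ** P2@[5:5]
i=6 'b': node 6→7  ** P2@[6:6]
i=7 'e': node 7→8
i=8 'e': node 8→9  ** P1@[5:8]
i=9 'a': node 9→0 (via fail)
i=10 'c': node 0→1
i=11 'c': node 1→2
i=12 'c': node 2→3
i=13 'a': node 3→18  ** P7@[10:13]
i=14 'b': node 18→6 (via fail)  ** P2@[14:14]
i=15 'a': node 6→10  ** P3@[14:15]
i=16 'a': node 10→0 (via fail)
i=17 'a': node 0→0
i=18 'd': node 0→11
i=19 'e': node 11→12
i=20 'a': node 12→13  ** P4@[18:20]
i=21 'a': node 13→0 (via fail)
i=22 'b': node 0→6  ** P2@[22:22]
i=23 'a': node 6→10  ** P3@[22:23]
i=24 'c': node 10→1 (via fail)
i=25 'c': node 1→2
i=26 'e': node 2→0 (via fail)
i=27 'd': node 0→11
i=28 'c': node 11→1 (via fail)
i=29 'c': node 1→2
i=30 'd': node 2→11 (via fail)
i=31 'e': node 11→12
i=32 'e': node 12→0 (via fail)
i=33 'd': node 0→11
i=34 'e': node 11→12
i=35 'a': node 12→13  ** P4@[33:35]
i=36 'a': node 13→0 (via fail)
i=37 'b': node 0→6  ** P2@[37:37]
i=38 'e': node 6→0 (via fail)
i=39 'a': node 0→0
i=40 'c': node 0→1
i=41 'c': node 1→2
i=42 'a': node 2→15 (via fail)
i=43 'e': node 15→0 (via fail)
i=44 'c': node 0→1
i=45 'c': node 1→2
i=46 'c': node 2→3
i=47 'a': node 3→18  ** P7@[44:47]
i=48 'a': node 18→0 (via fail)
i=49 'a': node 0→0
i=50 'a': node 0→0
i=51 'd': node 0→11
i=52 'd': node 11→11 (via fail)
i=53 'b': node 11→6 (via fail)  ** P2@[53:53]
i=54 'c': node 6→1 (via fail)
i=55 'b': node 1→6 (via fail)  ** P2@[55:55]
i=56 'a': node 6→10  ** P3@[55:56]

All matches (sorted): [[4,0],[4,7],[5,2],[6,2],[8,1],[13,7],[14,2],[15,3],[20,4],[22,2],[23,3],[35,4],[37,2],[47,7],[53,2],[55,2],[56,3]]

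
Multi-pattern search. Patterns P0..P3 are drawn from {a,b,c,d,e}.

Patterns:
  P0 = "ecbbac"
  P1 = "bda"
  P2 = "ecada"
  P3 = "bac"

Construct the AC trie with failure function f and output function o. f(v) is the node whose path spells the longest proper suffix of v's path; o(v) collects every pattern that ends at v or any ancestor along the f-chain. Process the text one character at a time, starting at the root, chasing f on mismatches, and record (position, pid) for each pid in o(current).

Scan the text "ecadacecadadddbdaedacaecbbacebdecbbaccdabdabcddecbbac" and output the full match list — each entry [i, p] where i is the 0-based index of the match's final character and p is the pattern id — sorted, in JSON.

Build automaton:
Trie nodes:
  n0 'ε': b→7 e→1
  n1 'e': c→2
  n2 'ec': a→10 b→3
  n3 'ecb': b→4
  n4 'ecbb': a→5
  n5 'ecbba': c→6
  n6 'ecbbac': ·  [P0 ends]
  n7 'b': a→13 d→8
  n8 'bd': a→9
  n9 'bda': ·  [P1 ends]
  n10 'eca': d→11
  n11 'ecad': a→12
  n12 'ecada': ·  [P2 ends]
  n13 'ba': c→14
  n14 'bac': ·  [P3 ends]

BFS fail/out derivation:
  n1('e'): parent n0 fail=0; on 'e' 0 → fail=0;  out ∅∪∅=∅
  n7('b'): parent n0 fail=0; on 'b' 0 → fail=0;  out ∅∪∅=∅
  n2('ec'): parent n1 fail=0; on 'c' 0 → fail=0;  out ∅∪∅=∅
  n8('bd'): parent n7 fail=0; on 'd' 0 → fail=0;  out ∅∪∅=∅
  n13('ba'): parent n7 fail=0; on 'a' 0 → fail=0;  out ∅∪∅=∅
  n3('ecb'): parent n2 fail=0; on 'b' 0 → fail=7;  out ∅∪∅=∅
  n9('bda'): parent n8 fail=0; on 'a' 0 → fail=0;  out {1}∪∅={1}
  n10('eca'): parent n2 fail=0; on 'a' 0 → fail=0;  out ∅∪∅=∅
  n14('bac'): parent n13 fail=0; on 'c' 0 → fail=0;  out {3}∪∅={3}
  n4('ecbb'): parent n3 fail=7; on 'b' 7→0 → fail=7;  out ∅∪∅=∅
  n11('ecad'): parent n10 fail=0; on 'd' 0 → fail=0;  out ∅∪∅=∅
  n5('ecbba'): parent n4 fail=7; on 'a' 7 → fail=13;  out ∅∪∅=∅
  n12('ecada'): parent n11 fail=0; on 'a' 0 → fail=0;  out {2}∪∅={2}
  n6('ecbbac'): parent n5 fail=13; on 'c' 13 → fail=14;  out {0}∪{3}={0,3}

Scan:
[0] read 'e'  n0⇒n1
[1] read 'c'  n1⇒n2
[2] read 'a'  n2⇒n10
[3] read 'd'  n10⇒n11
[4] read 'a'  n11⇒n12  ** P2@[0:4]
[5] read 'c'  n12⇒n0 (fail-walked)
[6] read 'e'  n0⇒n1
[7] read 'c'  n1⇒n2
[8] read 'a'  n2⇒n10
[9] read 'd'  n10⇒n11
[10] read 'a'  n11⇒n12  ** P2@[6:10]
[11] read 'd'  n12⇒n0 (fail-walked)
[12] read 'd'  n0⇒n0
[13] read 'd'  n0⇒n0
[14] read 'b'  n0⇒n7
[15] read 'd'  n7⇒n8
[16] read 'a'  n8⇒n9  ** P1@[14:16]
[17] read 'e'  n9⇒n1 (fail-walked)
[18] read 'd'  n1⇒n0 (fail-walked)
[19] read 'a'  n0⇒n0
[20] read 'c'  n0⇒n0
[21] read 'a'  n0⇒n0
[22] read 'e'  n0⇒n1
[23] read 'c'  n1⇒n2
[24] read 'b'  n2⇒n3
[25] read 'b'  n3⇒n4
[26] read 'a'  n4⇒n5
[27] read 'c'  n5⇒n6  ** P0@[22:27],P3@[25:27]
[28] read 'e'  n6⇒n1 (fail-walked)
[29] read 'b'  n1⇒n7 (fail-walked)
[30] read 'd'  n7⇒n8
[31] read 'e'  n8⇒n1 (fail-walked)
[32] read 'c'  n1⇒n2
[33] read 'b'  n2⇒n3
[34] read 'b'  n3⇒n4
[35] read 'a'  n4⇒n5
[36] read 'c'  n5⇒n6  ** P0@[31:36],P3@[34:36]
[37] read 'c'  n6⇒n0 (fail-walked)
[38] read 'd'  n0⇒n0
[39] read 'a'  n0⇒n0
[40] read 'b'  n0⇒n7
[41] read 'd'  n7⇒n8
[42] read 'a'  n8⇒n9  ** P1@[40:42]
[43] read 'b'  n9⇒n7 (fail-walked)
[44] read 'c'  n7⇒n0 (fail-walked)
[45] read 'd'  n0⇒n0
[46] read 'd'  n0⇒n0
[47] read 'e'  n0⇒n1
[48] read 'c'  n1⇒n2
[49] read 'b'  n2⇒n3
[50] read 'b'  n3⇒n4
[51] read 'a'  n4⇒n5
[52] read 'c'  n5⇒n6  ** P0@[47:52],P3@[50:52]

Matches: [[4,2],[10,2],[16,1],[27,0],[27,3],[36,0],[36,3],[42,1],[52,0],[52,3]]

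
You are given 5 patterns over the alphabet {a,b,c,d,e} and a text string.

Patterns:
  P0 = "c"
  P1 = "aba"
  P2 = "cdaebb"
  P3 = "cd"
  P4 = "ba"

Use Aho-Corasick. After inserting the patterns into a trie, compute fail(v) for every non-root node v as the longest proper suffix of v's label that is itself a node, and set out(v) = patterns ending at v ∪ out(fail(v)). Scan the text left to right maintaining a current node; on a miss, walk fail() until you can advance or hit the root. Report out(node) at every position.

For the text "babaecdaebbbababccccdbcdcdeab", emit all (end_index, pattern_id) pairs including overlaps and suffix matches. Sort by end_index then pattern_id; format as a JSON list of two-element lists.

Build automaton:
Trie (insert patterns):
  n0 'ε': a→2 b→10 c→1
  n1 'c': d→5  [P0 ends]
  n2 'a': b→3
  n3 'ab': a→4
  n4 'aba': ·  [P1 ends]
  n5 'cd': a→6  [P3 ends]
  n6 'cda': e→7
  n7 'cdae': b→8
  n8 'cdaeb': b→9
  n9 'cdaebb': ·  [P2 ends]
  n10 'b': a→11
  n11 'ba': ·  [P4 ends]

Failure links (BFS by depth):
  fail(1) 'c': from fail(0)=0 chase 'c': 0 ⇒ 0;  out={0}∪out(0)={0}
  fail(2) 'a': from fail(0)=0 chase 'a': 0 ⇒ 0;  out=∅∪out(0)=∅
  fail(10) 'b': from fail(0)=0 chase 'b': 0 ⇒ 0;  out=∅∪out(0)=∅
  fail(3) 'ab': from fail(2)=0 chase 'b': 0 ⇒ 10;  out=∅∪out(10)=∅
  fail(5) 'cd': from fail(1)=0 chase 'd': 0 ⇒ 0;  out={3}∪out(0)={3}
  fail(11) 'ba': from fail(10)=0 chase 'a': 0 ⇒ 2;  out={4}∪out(2)={4}
  fail(4) 'aba': from fail(3)=10 chase 'a': 10 ⇒ 11;  out={1}∪out(11)={1,4}
  fail(6) 'cda': from fail(5)=0 chase 'a': 0 ⇒ 2;  out=∅∪out(2)=∅
  fail(7) 'cdae': from fail(6)=2 chase 'e': 2→0 ⇒ 0;  out=∅∪out(0)=∅
  fail(8) 'cdaeb': from fail(7)=0 chase 'b': 0 ⇒ 10;  out=∅∪out(10)=∅
  fail(9) 'cdaebb': from fail(8)=10 chase 'b': 10→0 ⇒ 10;  out={2}∪out(10)={2}

Run:
i=0 'b': node 0→10
i=1 'a': node 10→11  → match P4@[0:1]
i=2 'b': node 11→3 ·f
i=3 'a': node 3→4  → match P1@[1:3],P4@[2:3]
i=4 'e': node 4→0 ·f
i=5 'c': node 0→1  → match P0@[5:5]
i=6 'd': node 1→5  → match P3@[5:6]
i=7 'a': node 5→6
i=8 'e': node 6→7
i=9 'b': node 7→8
i=10 'b': node 8→9  → match P2@[5:10]
i=11 'b': node 9→10 ·f
i=12 'a': node 10→11  → match P4@[11:12]
i=13 'b': node 11→3 ·f
i=14 'a': node 3→4  → match P1@[12:14],P4@[13:14]
i=15 'b': node 4→3 ·f
i=16 'c': node 3→1 ·f  → match P0@[16:16]
i=17 'c': node 1→1 ·f  → match P0@[17:17]
i=18 'c': node 1→1 ·f  → match P0@[18:18]
i=19 'c': node 1→1 ·f  → match P0@[19:19]
i=20 'd': node 1→5  → match P3@[19:20]
i=21 'b': node 5→10 ·f
i=22 'c': node 10→1 ·f  → match P0@[22:22]
i=23 'd': node 1→5  → match P3@[22:23]
i=24 'c': node 5→1 ·f  → match P0@[24:24]
i=25 'd': node 1→5  → match P3@[24:25]
i=26 'e': node 5→0 ·f
i=27 'a': node 0→2
i=28 'b': node 2→3

Result: [[1,4],[3,1],[3,4],[5,0],[6,3],[10,2],[12,4],[14,1],[14,4],[16,0],[17,0],[18,0],[19,0],[20,3],[22,0],[23,3],[24,0],[25,3]]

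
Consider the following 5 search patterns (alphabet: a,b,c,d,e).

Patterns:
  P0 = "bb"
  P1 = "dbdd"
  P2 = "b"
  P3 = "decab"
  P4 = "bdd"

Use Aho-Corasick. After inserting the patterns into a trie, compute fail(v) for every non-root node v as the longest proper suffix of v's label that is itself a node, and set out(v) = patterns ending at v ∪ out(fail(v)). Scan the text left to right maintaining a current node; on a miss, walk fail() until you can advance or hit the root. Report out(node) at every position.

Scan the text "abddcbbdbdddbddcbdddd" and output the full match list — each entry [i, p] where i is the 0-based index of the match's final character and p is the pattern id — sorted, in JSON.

Construct AC machine:
Trie (insert patterns):
  0='ε' goto b→1 d→3
  1='b' goto b→2 d→11  [P2 ends]
  2='bb' goto ·  [P0 ends]
  3='d' goto b→4 e→7
  4='db' goto d→5
  5='dbd' goto d→6
  6='dbdd' goto ·  [P1 ends]
  7='de' goto c→8
  8='dec' goto a→9
  9='deca' goto b→10
  10='decab' goto ·  [P3 ends]
  11='bd' goto d→12
  12='bdd' goto ·  [P4 ends]

Failure links (BFS by depth):
  n1('b'): parent n0 fail=0; on 'b' 0 → fail=0;  out {2}∪∅={2}
  n3('d'): parent n0 fail=0; on 'd' 0 → fail=0;  out ∅∪∅=∅
  n2('bb'): parent n1 fail=0; on 'b' 0 → fail=1;  out {0}∪{2}={0,2}
  n4('db'): parent n3 fail=0; on 'b' 0 → fail=1;  out ∅∪{2}={2}
  n7('de'): parent n3 fail=0; on 'e' 0 → fail=0;  out ∅∪∅=∅
  n11('bd'): parent n1 fail=0; on 'd' 0 → fail=3;  out ∅∪∅=∅
  n5('dbd'): parent n4 fail=1; on 'd' 1 → fail=11;  out ∅∪∅=∅
  n8('dec'): parent n7 fail=0; on 'c' 0 → fail=0;  out ∅∪∅=∅
  n12('bdd'): parent n11 fail=3; on 'd' 3→0 → fail=3;  out {4}∪∅={4}
  n6('dbdd'): parent n5 fail=11; on 'd' 11 → fail=12;  out {1}∪{4}={1,4}
  n9('deca'): parent n8 fail=0; on 'a' 0 → fail=0;  out ∅∪∅=∅
  n10('decab'): parent n9 fail=0; on 'b' 0 → fail=1;  out {3}∪{2}={2,3}

Run:
[0] read 'a'  n0⇒n0
[1] read 'b'  n0⇒n1  → match P2@[1:1]
[2] read 'd'  n1⇒n11
[3] read 'd'  n11⇒n12  → match P4@[1:3]
[4] read 'c'  n12⇒n0 (fail-walked)
[5] read 'b'  n0⇒n1  → match P2@[5:5]
[6] read 'b'  n1⇒n2  → match P0@[5:6],P2@[6:6]
[7] read 'd'  n2⇒n11 (fail-walked)
[8] read 'b'  n11⇒n4 (fail-walked)  → match P2@[8:8]
[9] read 'd'  n4⇒n5
[10] read 'd'  n5⇒n6  → match P1@[7:10],P4@[8:10]
[11] read 'd'  n6⇒n3 (fail-walked)
[12] read 'b'  n3⇒n4  → match P2@[12:12]
[13] read 'd'  n4⇒n5
[14] read 'd'  n5⇒n6  → match P1@[11:14],P4@[12:14]
[15] read 'c'  n6⇒n0 (fail-walked)
[16] read 'b'  n0⇒n1  → match P2@[16:16]
[17] read 'd'  n1⇒n11
[18] read 'd'  n11⇒n12  → match P4@[16:18]
[19] read 'd'  n12⇒n3 (fail-walked)
[20] read 'd'  n3⇒n3 (fail-walked)

Result: [[1,2],[3,4],[5,2],[6,0],[6,2],[8,2],[10,1],[10,4],[12,2],[14,1],[14,4],[16,2],[18,4]]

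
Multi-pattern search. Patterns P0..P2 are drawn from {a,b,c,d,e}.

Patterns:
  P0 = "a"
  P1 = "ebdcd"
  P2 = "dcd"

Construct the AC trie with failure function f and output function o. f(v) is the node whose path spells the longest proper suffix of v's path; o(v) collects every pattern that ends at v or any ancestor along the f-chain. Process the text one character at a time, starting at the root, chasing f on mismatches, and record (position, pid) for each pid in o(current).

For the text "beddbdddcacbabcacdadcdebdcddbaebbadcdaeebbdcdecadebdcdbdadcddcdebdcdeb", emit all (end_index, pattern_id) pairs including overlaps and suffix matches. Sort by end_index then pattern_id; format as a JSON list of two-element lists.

Construct AC machine:
Trie nodes:
  0='ε' goto a→1 d→7 e→2
  1='a' goto ·  ←P0
  2='e' goto b→3
  3='eb' goto d→4
  4='ebd' goto c→5
  5='ebdc' goto d→6
  6='ebdcd' goto ·  ←P1
  7='d' goto c→8
  8='dc' goto d→9
  9='dcd' goto ·  ←P2

Failure links (BFS by depth):
  n1('a'): parent n0 fail=0; on 'a' 0 → fail=0;  out {0}∪∅={0}
  n2('e'): parent n0 fail=0; on 'e' 0 → fail=0;  out ∅∪∅=∅
  n7('d'): parent n0 fail=0; on 'd' 0 → fail=0;  out ∅∪∅=∅
  n3('eb'): parent n2 fail=0; on 'b' 0 → fail=0;  out ∅∪∅=∅
  n8('dc'): parent n7 fail=0; on 'c' 0 → fail=0;  out ∅∪∅=∅
  n4('ebd'): parent n3 fail=0; on 'd' 0 → fail=7;  out ∅∪∅=∅
  n9('dcd'): parent n8 fail=0; on 'd' 0 → fail=7;  out {2}∪∅={2}
  n5('ebdc'): parent n4 fail=7; on 'c' 7 → fail=8;  out ∅∪∅=∅
  n6('ebdcd'): parent n5 fail=8; on 'd' 8 → fail=9;  out {1}∪{2}={1,2}

Run:
pos 0 'b': at 0
pos 1 'e': at 2
pos 2 'd': at 7 ·f
pos 3 'd': at 7 ·f
pos 4 'b': at 0 ·f
pos 5 'd': at 7
pos 6 'd': at 7 ·f
pos 7 'd': at 7 ·f
pos 8 'c': at 8
pos 9 'a': at 1 ·f  emit P0@[9:9]
pos 10 'c': at 0 ·f
pos 11 'b': at 0
pos 12 'a': at 1  emit P0@[12:12]
pos 13 'b': at 0 ·f
pos 14 'c': at 0
pos 15 'a': at 1  emit P0@[15:15]
pos 16 'c': at 0 ·f
pos 17 'd': at 7
pos 18 'a': at 1 ·f  emit P0@[18:18]
pos 19 'd': at 7 ·f
pos 20 'c': at 8
pos 21 'd': at 9  emit P2@[19:21]
pos 22 'e': at 2 ·f
pos 23 'b': at 3
pos 24 'd': at 4
pos 25 'c': at 5
pos 26 'd': at 6  emit P1@[22:26],P2@[24:26]
pos 27 'd': at 7 ·f
pos 28 'b': at 0 ·f
pos 29 'a': at 1  emit P0@[29:29]
pos 30 'e': at 2 ·f
pos 31 'b': at 3
pos 32 'b': at 0 ·f
pos 33 'a': at 1  emit P0@[33:33]
pos 34 'd': at 7 ·f
pos 35 'c': at 8
pos 36 'd': at 9  emit P2@[34:36]
pos 37 'a': at 1 ·f  emit P0@[37:37]
pos 38 'e': at 2 ·f
pos 39 'e': at 2 ·f
pos 40 'b': at 3
pos 41 'b': at 0 ·f
pos 42 'd': at 7
pos 43 'c': at 8
pos 44 'd': at 9  emit P2@[42:44]
pos 45 'e': at 2 ·f
pos 46 'c': at 0 ·f
pos 47 'a': at 1  emit P0@[47:47]
pos 48 'd': at 7 ·f
pos 49 'e': at 2 ·f
pos 50 'b': at 3
pos 51 'd': at 4
pos 52 'c': at 5
pos 53 'd': at 6  emit P1@[49:53],P2@[51:53]
pos 54 'b': at 0 ·f
pos 55 'd': at 7
pos 56 'a': at 1 ·f  emit P0@[56:56]
pos 57 'd': at 7 ·f
pos 58 'c': at 8
pos 59 'd': at 9  emit P2@[57:59]
pos 60 'd': at 7 ·f
pos 61 'c': at 8
pos 62 'd': at 9  emit P2@[60:62]
pos 63 'e': at 2 ·f
pos 64 'b': at 3
pos 65 'd': at 4
pos 66 'c': at 5
pos 67 'd': at 6  emit P1@[63:67],P2@[65:67]
pos 68 'e': at 2 ·f
pos 69 'b': at 3

All matches (sorted): [[9,0],[12,0],[15,0],[18,0],[21,2],[26,1],[26,2],[29,0],[33,0],[36,2],[37,0],[44,2],[47,0],[53,1],[53,2],[56,0],[59,2],[62,2],[67,1],[67,2]]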